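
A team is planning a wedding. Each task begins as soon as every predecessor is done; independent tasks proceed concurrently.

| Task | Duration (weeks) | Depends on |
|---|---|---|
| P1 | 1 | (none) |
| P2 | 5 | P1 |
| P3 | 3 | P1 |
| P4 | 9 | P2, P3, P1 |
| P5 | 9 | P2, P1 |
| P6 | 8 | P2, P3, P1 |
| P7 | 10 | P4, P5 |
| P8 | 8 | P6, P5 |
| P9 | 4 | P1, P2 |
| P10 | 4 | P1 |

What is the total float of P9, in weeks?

The longest chain is P1→P2→P4→P7 = 1+5+9+10 = 25; overall finish 25 weeks.
P9 finishes as early as 10 and must finish by 25.
Slack of P9 = 21 − 6 = 15 weeks.

15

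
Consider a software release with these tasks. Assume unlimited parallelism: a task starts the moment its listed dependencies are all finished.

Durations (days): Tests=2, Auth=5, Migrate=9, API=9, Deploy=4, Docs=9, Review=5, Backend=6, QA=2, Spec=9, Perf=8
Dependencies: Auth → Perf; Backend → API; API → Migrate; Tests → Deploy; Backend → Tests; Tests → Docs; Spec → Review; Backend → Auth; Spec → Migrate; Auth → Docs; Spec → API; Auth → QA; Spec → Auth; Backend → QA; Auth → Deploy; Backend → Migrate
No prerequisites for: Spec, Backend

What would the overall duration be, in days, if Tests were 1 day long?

As given, the longest chain is Spec→API→Migrate = 9+9+9 = 27, so the finish is 27 days.
Tests has 10 days of float (longest path through it is 17).
That remains the longest chain; total 27 days.

27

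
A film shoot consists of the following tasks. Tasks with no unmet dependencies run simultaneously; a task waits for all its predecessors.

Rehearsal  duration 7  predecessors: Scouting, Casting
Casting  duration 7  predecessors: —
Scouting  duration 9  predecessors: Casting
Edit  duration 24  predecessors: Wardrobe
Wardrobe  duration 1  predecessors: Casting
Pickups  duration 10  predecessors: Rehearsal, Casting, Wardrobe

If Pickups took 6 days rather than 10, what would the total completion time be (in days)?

32

Critical path before the change: Casting→Scouting→Rehearsal→Pickups = 7+9+7+10 = 33 giving 33 days.
Since Pickups is critical, the -4 change carries straight to that chain (now 29 days).
The binding chain switches to Casting→Wardrobe→Edit = 7+1+24 = 32; finish 32 days.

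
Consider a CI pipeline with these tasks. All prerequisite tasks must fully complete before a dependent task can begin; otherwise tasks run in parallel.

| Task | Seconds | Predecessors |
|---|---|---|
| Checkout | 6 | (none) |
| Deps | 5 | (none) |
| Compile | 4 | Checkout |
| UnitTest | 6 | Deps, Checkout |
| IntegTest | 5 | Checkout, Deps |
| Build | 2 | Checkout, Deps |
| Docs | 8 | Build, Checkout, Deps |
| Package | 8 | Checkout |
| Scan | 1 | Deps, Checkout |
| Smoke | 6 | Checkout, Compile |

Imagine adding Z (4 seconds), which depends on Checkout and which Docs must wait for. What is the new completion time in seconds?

18

Originally the CI pipeline takes 16 seconds.
With Z inserted, Docs now waits for max(Build, Checkout, Deps, Z).
New critical path: Checkout→Z→Docs = 6+4+8 = 18 ⇒ 18 seconds.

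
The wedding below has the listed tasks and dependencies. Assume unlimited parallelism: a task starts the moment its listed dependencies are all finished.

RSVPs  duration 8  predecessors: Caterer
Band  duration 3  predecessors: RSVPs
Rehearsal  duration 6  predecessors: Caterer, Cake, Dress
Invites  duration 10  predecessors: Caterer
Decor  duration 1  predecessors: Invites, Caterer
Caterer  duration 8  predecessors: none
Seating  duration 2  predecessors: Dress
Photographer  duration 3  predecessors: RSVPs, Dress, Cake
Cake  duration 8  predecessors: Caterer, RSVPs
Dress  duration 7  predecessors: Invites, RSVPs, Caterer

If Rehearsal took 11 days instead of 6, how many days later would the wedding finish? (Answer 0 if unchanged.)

As given, the longest chain is Caterer→Invites→Dress→Rehearsal = 8+10+7+6 = 31, so the finish is 31 days.
Rehearsal is on the critical path; changing it to 11 makes that path 36 days.
The critical path is still Caterer→Invites→Dress→Rehearsal; finish is now 36 days.
Change in finish: 36 − 31 = +5 days.

5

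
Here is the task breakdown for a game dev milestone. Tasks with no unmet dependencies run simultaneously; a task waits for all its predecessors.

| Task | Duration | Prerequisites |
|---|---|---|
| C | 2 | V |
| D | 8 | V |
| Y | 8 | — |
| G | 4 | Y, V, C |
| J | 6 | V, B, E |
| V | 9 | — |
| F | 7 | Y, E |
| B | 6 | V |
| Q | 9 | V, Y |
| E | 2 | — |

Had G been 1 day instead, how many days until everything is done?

21

Baseline: V→B→J = 9+6+6 = 21 → 21 days.
The longest path through G is only 15 days, so G has float 6.
That remains the longest chain; total 21 days.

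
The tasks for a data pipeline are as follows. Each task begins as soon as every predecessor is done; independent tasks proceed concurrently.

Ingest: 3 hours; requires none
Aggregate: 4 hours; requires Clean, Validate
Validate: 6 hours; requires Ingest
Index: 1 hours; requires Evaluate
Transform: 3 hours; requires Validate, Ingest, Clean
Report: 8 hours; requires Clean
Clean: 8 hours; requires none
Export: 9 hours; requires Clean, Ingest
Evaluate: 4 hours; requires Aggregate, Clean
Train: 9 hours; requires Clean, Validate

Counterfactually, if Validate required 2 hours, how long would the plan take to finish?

Critical path before the change: Ingest→Validate→Aggregate→Evaluate→Index = 3+6+4+4+1 = 18 giving 18 hours.
Validate is on the critical path; changing it to 2 makes that path 14 hours.
New critical path: Clean→Aggregate→Evaluate→Index = 8+4+4+1 = 17 ⇒ 17 hours.

17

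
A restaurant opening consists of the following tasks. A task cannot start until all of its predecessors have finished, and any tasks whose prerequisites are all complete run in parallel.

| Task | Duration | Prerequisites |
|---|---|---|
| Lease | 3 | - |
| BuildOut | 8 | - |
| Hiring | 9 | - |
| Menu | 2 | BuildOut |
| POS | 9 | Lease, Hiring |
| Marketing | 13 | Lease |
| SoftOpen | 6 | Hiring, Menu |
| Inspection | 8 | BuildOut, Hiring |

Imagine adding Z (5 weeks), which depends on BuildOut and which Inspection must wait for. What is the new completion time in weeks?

Originally the job takes 18 weeks.
With Z inserted, Inspection now waits for max(BuildOut, Hiring, Z).
New critical path: BuildOut→Z→Inspection = 8+5+8 = 21 ⇒ 21 weeks.

21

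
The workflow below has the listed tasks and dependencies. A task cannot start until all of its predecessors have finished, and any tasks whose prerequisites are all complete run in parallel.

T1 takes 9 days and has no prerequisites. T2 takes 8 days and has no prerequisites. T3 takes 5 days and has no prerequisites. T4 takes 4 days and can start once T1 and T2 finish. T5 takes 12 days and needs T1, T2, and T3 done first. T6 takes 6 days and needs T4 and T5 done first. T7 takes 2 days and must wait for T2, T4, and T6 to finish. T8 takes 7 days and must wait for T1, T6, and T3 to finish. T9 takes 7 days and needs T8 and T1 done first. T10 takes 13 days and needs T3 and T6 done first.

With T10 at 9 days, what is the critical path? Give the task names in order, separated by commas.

As given, the longest chain is T1→T5→T6→T8→T9 = 9+12+6+7+7 = 41, so the finish is 41 days.
T10 is off the critical path — its longest chain is 40 days, giving 1 of slack.
That remains the longest chain; total 41 days.

T1, T5, T6, T8, T9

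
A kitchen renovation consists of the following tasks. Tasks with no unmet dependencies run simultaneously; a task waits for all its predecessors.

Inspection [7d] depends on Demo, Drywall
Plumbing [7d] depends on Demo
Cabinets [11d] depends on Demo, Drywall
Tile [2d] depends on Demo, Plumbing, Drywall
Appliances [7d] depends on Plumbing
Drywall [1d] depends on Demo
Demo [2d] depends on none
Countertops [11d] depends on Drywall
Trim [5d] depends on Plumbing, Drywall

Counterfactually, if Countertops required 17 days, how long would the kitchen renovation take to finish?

20

Critical path before the change: Demo→Plumbing→Appliances = 2+7+7 = 16 giving 16 days.
Countertops has 2 days of float (longest path through it is 14).
New critical path: Demo→Drywall→Countertops = 2+1+17 = 20 ⇒ 20 days.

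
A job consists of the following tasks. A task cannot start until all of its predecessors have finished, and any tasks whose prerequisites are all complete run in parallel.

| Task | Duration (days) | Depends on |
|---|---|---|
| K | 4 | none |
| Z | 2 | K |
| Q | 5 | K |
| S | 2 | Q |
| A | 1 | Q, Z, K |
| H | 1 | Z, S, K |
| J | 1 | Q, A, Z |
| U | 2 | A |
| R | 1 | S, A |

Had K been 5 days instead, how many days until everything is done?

Critical path before the change: K→Q→S→H = 4+5+2+1 = 12 giving 12 days.
Since K is critical, the +1 change carries straight to that chain (now 13 days).
The critical path is still K→Q→S→H; finish is now 13 days.

13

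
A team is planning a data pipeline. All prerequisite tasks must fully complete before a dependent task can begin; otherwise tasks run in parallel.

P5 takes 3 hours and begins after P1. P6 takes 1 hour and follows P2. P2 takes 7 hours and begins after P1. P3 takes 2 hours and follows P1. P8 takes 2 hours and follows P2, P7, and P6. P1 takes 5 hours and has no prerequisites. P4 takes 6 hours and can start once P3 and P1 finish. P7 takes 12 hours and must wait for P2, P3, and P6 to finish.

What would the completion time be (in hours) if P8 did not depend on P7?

25

Original critical path: P1→P2→P6→P7→P8 = 5+7+1+12+2 = 27 ⇒ 27 hours.
Without P7→P8, P8's earliest start moves from 25 to 13.
New critical path: P1→P2→P6→P7 = 5+7+1+12 = 25 ⇒ 25 hours.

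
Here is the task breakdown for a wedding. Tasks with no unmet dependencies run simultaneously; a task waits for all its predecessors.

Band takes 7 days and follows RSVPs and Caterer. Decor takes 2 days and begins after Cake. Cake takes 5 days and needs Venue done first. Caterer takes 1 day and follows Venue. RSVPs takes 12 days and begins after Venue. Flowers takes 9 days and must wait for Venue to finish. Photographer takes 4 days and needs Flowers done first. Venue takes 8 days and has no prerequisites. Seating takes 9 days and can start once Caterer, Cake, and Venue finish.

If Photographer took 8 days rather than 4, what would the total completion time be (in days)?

27

The binding path is Venue→RSVPs→Band = 8+12+7 = 27; finish at 27 days.
Photographer is off the critical path — its longest chain is 21 days, giving 6 of slack.
That remains the longest chain; total 27 days.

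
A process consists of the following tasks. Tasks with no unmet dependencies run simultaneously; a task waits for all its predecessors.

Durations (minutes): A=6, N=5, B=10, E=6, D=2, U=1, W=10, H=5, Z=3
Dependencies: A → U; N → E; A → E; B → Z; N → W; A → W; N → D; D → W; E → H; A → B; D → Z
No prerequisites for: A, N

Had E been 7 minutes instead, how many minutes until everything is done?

Critical path before the change: A→B→Z = 6+10+3 = 19 giving 19 minutes.
The longest path through E is only 17 minutes, so E has float 2.
No other chain overtakes it, so the finish is 19 minutes.

19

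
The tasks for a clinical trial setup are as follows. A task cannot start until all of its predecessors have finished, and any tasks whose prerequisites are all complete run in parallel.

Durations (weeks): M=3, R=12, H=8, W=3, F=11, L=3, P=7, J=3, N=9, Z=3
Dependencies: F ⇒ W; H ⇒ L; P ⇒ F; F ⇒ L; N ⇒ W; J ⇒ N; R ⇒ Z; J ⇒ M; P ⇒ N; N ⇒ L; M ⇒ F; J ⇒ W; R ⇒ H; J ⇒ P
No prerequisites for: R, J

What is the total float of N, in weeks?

The longest chain is J→P→F→W = 3+7+11+3 = 24; overall finish 24 weeks.
Longest path through N: 22 weeks (earliest finish 19, latest finish 21).
Float = 24 − 22 = 2.

2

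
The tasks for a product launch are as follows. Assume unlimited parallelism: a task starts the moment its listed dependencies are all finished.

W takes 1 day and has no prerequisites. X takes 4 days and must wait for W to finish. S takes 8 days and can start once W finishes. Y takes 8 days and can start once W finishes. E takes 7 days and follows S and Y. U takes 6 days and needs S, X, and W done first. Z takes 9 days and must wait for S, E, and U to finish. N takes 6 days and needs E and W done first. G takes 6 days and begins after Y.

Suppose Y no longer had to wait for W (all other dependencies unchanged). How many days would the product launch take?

25

Original critical path: W→S→E→Z = 1+8+7+9 = 25 ⇒ 25 days.
Without W→Y, Y's earliest start moves from 1 to 0.
After: W→S→E→Z = 1+8+7+9 = 25 → 25 days.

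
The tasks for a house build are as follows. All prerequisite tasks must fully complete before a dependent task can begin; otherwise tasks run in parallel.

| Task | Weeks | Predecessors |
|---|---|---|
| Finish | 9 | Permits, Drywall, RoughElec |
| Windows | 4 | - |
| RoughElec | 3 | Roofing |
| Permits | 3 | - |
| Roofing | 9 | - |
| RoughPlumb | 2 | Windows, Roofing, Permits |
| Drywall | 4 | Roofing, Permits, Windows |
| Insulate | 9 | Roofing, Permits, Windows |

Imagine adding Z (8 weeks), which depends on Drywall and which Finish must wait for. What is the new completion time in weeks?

Originally the house build takes 22 weeks.
With Z inserted, Finish now waits for max(Permits, Drywall, RoughElec, Z).
New critical path: Roofing→Drywall→Z→Finish = 9+4+8+9 = 30 ⇒ 30 weeks.

30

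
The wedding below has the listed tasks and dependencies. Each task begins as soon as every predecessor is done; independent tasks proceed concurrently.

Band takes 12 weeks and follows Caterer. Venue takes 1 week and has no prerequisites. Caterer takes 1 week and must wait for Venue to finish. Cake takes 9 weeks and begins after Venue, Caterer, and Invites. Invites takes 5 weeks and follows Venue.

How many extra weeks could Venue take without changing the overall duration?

0

The longest chain is Venue→Invites→Cake = 1+5+9 = 15; overall finish 15 weeks.
The longest chain containing Venue totals 15 weeks.
Float = 15 − 15 = 0.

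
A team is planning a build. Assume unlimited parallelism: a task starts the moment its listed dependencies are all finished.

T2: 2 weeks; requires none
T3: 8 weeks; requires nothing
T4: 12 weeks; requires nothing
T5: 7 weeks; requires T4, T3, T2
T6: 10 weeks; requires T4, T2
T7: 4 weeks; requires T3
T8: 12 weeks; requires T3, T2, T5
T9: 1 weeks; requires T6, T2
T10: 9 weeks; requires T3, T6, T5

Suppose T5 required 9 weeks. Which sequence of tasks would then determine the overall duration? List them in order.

Actual critical path: T4→T5→T8 = 12+7+12 = 31 ⇒ 31 weeks.
T5 lies on that path, so at 9 weeks the path becomes 33 weeks.
The critical path is still T4→T5→T8; finish is now 33 weeks.

T4, T5, T8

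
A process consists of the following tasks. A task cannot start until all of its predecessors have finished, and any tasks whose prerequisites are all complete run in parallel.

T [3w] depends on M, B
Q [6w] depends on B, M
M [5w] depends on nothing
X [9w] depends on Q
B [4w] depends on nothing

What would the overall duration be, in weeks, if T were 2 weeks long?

20

Critical path before the change: M→Q→X = 5+6+9 = 20 giving 20 weeks.
The longest path through T is only 8 weeks, so T has float 12.
No other chain overtakes it, so the finish is 20 weeks.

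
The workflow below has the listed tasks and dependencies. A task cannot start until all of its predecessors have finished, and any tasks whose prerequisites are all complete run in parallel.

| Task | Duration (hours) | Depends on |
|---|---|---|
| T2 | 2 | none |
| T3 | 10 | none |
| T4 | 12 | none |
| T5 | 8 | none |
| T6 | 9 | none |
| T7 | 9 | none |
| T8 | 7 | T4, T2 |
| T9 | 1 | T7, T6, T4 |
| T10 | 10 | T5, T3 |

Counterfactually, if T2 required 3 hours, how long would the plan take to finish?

20

As given, the longest chain is T3→T10 = 10+10 = 20, so the finish is 20 hours.
T2 has 11 hours of float (longest path through it is 9).
That remains the longest chain; total 20 hours.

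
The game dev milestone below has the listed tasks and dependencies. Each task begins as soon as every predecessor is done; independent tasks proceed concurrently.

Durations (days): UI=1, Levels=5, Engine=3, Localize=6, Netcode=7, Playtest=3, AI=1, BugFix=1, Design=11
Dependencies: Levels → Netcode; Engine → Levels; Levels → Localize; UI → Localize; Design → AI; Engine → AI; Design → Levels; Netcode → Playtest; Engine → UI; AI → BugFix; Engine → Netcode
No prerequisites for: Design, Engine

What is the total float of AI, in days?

Design→Levels→Netcode→Playtest = 11+5+7+3 = 26 sets the makespan at 26 days.
Longest path through AI: 13 days (earliest finish 12, latest finish 25).
So AI can slip 25 − 12 = 13 days.

13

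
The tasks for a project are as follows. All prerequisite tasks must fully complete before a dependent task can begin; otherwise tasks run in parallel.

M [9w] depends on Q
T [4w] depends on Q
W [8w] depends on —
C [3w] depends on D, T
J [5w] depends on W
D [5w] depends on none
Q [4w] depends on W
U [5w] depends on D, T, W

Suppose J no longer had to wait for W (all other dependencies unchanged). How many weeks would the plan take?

With the dependency in place, W→Q→T→U = 8+4+4+5 = 21 sets the finish at 21 weeks.
Without W→J, J's earliest start moves from 8 to 0.
After: W→Q→T→U = 8+4+4+5 = 21 → 21 weeks.

21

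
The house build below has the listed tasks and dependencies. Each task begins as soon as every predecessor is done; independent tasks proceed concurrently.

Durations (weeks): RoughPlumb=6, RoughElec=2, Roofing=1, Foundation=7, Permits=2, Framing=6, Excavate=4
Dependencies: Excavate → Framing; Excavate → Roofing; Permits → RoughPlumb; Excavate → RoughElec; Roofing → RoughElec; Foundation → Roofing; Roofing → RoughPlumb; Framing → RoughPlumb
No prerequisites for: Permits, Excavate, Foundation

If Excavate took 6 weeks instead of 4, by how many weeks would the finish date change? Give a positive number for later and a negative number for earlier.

The binding path is Excavate→Framing→RoughPlumb = 4+6+6 = 16; finish at 16 weeks.
Excavate is on the critical path; changing it to 6 makes that path 18 weeks.
That remains the longest chain; total 18 weeks.
Change in finish: 18 − 16 = +2 weeks.

2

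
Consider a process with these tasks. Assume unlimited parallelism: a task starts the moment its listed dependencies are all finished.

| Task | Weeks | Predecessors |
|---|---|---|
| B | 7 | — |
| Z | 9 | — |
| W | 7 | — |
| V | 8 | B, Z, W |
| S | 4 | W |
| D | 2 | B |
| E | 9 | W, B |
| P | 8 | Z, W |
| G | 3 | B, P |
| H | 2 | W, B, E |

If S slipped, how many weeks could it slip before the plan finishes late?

9

Z→P→G = 9+8+3 = 20 sets the makespan at 20 weeks.
The longest chain containing S totals 11 weeks.
So S can slip 20 − 11 = 9 weeks.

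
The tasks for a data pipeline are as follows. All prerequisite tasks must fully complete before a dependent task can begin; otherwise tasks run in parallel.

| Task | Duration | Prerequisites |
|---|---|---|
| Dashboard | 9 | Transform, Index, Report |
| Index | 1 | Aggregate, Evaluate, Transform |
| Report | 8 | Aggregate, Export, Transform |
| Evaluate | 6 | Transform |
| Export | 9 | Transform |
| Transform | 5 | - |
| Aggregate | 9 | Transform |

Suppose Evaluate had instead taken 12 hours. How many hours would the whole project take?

Baseline: Transform→Aggregate→Report→Dashboard = 5+9+8+9 = 31 → 31 hours.
Evaluate has 10 hours of float (longest path through it is 21).
That remains the longest chain; total 31 hours.

31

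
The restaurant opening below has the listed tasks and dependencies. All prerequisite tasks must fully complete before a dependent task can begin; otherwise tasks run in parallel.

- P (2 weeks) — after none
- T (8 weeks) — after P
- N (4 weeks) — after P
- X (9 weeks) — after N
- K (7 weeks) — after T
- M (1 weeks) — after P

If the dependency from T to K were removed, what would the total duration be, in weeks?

Before: longest chain P→T→K = 2+8+7 = 17, finish 17.
Without T→K, K's earliest start moves from 10 to 0.
After: P→N→X = 2+4+9 = 15 → 15 weeks.

15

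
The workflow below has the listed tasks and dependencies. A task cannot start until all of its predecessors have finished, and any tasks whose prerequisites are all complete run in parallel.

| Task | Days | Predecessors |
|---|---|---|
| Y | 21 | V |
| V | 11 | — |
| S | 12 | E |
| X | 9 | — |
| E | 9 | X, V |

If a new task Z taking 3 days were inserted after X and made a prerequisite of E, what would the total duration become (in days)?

Originally the plan takes 32 days.
With Z inserted, E now waits for max(X, V, Z).
New critical path: X→Z→E→S = 9+3+9+12 = 33 ⇒ 33 days.

33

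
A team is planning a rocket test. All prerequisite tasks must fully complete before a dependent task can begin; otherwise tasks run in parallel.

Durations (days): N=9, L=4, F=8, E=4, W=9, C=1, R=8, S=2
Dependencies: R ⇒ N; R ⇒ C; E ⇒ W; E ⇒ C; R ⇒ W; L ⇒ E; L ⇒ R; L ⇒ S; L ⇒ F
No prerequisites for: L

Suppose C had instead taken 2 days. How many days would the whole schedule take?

The binding path is L→R→N = 4+8+9 = 21; finish at 21 days.
C is off the critical path — its longest chain is 13 days, giving 8 of slack.
That remains the longest chain; total 21 days.

21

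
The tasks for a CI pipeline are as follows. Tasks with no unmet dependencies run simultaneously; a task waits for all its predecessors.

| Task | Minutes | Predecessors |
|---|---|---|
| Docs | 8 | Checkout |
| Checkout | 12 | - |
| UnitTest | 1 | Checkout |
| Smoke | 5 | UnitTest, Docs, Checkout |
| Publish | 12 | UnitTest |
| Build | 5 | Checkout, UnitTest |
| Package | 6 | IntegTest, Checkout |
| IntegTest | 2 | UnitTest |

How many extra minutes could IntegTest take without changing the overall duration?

4

Checkout→UnitTest→Publish = 12+1+12 = 25 sets the makespan at 25 minutes.
IntegTest finishes as early as 15 and must finish by 19.
Slack of IntegTest = 17 − 13 = 4 minutes.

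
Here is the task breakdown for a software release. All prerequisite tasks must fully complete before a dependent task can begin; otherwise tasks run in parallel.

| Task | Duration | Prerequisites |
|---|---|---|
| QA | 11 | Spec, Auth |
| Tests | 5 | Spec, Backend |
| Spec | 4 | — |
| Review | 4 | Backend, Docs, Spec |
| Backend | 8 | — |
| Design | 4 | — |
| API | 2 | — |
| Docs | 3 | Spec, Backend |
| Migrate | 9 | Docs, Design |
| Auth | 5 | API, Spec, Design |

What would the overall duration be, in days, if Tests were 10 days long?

20

As given, the longest chain is Spec→Auth→QA = 4+5+11 = 20, so the finish is 20 days.
Tests is off the critical path — its longest chain is 13 days, giving 7 of slack.
That remains the longest chain; total 20 days.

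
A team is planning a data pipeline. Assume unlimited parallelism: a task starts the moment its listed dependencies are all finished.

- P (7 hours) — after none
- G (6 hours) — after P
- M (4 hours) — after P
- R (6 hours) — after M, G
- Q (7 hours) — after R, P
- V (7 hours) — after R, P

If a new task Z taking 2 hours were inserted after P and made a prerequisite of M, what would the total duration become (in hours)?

26

Originally the plan takes 26 hours.
With Z inserted, M now waits for max(P, Z).
New critical path: P→Z→M→R→Q = 7+2+4+6+7 = 26 ⇒ 26 hours.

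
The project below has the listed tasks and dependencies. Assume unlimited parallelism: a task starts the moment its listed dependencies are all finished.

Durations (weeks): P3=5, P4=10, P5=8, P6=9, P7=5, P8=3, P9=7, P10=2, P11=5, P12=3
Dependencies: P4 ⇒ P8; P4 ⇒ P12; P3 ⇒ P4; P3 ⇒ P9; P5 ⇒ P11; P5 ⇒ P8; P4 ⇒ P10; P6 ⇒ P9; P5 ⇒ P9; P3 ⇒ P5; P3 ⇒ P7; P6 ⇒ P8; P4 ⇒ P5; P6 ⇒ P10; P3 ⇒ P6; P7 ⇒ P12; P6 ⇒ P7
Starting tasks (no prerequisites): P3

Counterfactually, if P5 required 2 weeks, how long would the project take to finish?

The binding path is P3→P4→P5→P9 = 5+10+8+7 = 30; finish at 30 weeks.
P5 is on the critical path; changing it to 2 makes that path 24 weeks.
That remains the longest chain; total 24 weeks.

24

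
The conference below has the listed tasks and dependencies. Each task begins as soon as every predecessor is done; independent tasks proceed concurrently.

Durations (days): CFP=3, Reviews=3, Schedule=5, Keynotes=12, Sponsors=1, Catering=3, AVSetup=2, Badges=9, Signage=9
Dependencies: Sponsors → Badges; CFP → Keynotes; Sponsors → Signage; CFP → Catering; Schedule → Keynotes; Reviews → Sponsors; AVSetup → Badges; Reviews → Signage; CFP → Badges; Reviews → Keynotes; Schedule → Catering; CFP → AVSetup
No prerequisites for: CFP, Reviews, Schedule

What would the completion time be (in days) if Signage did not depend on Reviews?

17

With the dependency in place, Schedule→Keynotes = 5+12 = 17 sets the finish at 17 days.
Dropping Reviews→Signage doesn't change Signage's earliest start (4); another predecessor still binds.
New critical path: Schedule→Keynotes = 5+12 = 17 ⇒ 17 days.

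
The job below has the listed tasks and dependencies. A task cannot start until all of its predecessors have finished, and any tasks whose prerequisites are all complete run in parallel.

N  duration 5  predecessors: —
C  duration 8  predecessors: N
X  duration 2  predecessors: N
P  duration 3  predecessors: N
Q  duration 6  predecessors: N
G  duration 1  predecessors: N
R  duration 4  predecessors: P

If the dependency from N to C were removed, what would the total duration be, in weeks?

Original critical path: N→C = 5+8 = 13 ⇒ 13 weeks.
Without N→C, C's earliest start moves from 5 to 0.
After: N→P→R = 5+3+4 = 12 → 12 weeks.

12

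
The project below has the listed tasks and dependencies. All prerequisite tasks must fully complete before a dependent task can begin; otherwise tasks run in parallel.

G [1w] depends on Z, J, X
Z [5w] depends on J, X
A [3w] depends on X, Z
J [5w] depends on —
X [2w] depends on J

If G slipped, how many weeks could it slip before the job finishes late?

The longest chain is J→X→Z→A = 5+2+5+3 = 15; overall finish 15 weeks.
Longest path through G: 13 weeks (earliest finish 13, latest finish 15).
So G can slip 15 − 13 = 2 weeks.

2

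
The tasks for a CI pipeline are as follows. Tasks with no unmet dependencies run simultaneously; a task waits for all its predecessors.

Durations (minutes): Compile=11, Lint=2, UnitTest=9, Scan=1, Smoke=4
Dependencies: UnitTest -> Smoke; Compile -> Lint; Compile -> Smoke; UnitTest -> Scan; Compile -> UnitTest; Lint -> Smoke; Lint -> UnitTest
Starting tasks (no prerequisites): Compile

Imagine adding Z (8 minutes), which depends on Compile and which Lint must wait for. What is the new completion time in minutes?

34

Originally the plan takes 26 minutes.
With Z inserted, Lint now waits for max(Compile, Z).
New critical path: Compile→Z→Lint→UnitTest→Smoke = 11+8+2+9+4 = 34 ⇒ 34 minutes.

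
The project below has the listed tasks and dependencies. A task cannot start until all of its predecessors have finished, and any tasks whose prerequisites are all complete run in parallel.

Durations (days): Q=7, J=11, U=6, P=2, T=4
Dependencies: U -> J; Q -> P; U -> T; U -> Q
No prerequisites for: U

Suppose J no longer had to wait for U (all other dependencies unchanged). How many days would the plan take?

Before: longest chain U→J = 6+11 = 17, finish 17.
Without U→J, J's earliest start moves from 6 to 0.
The longest chain is now U→Q→P = 6+7+2 = 15, so the plan takes 15 days.

15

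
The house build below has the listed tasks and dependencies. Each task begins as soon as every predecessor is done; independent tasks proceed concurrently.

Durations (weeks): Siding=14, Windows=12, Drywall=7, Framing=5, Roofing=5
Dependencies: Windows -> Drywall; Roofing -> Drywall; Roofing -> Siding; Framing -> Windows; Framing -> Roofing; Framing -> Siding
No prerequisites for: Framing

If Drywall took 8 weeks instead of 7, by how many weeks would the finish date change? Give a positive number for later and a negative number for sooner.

1

Actual critical path: Framing→Windows→Drywall = 5+12+7 = 24 ⇒ 24 weeks.
Drywall lies on that path, so at 8 weeks the path becomes 25 weeks.
No other chain overtakes it, so the finish is 25 weeks.
Change in finish: 25 − 24 = +1 weeks.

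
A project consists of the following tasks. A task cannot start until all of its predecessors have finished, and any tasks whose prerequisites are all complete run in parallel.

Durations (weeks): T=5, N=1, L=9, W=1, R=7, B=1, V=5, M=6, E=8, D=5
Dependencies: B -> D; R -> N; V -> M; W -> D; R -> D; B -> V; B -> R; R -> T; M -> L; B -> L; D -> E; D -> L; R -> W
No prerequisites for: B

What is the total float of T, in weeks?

B→R→W→D→L = 1+7+1+5+9 = 23 sets the makespan at 23 weeks.
The longest chain containing T totals 13 weeks.
Float = 23 − 13 = 10.

10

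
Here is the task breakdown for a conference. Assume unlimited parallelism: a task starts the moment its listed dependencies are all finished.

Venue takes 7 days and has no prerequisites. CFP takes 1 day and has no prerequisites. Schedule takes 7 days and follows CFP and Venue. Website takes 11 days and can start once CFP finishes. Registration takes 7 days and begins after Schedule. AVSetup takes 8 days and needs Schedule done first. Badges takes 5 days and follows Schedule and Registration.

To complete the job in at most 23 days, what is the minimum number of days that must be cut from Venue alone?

3

Current finish: 26 days; target: 23.
Venue is on every critical path, so each day cut from Venue cuts the finish by one (this holds down to a finish of 20).
Need 26 − 23 = 3 days off Venue → Venue becomes 4 days, finish becomes 23.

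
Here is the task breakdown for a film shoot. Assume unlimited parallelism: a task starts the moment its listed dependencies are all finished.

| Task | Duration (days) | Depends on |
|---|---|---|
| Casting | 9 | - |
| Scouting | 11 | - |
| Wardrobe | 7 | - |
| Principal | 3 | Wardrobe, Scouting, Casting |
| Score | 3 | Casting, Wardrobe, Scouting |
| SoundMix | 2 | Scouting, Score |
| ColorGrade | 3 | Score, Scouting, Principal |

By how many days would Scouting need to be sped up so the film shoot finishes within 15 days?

Current finish: 17 days; target: 15.
Scouting is on every critical path, so each day cut from Scouting cuts the finish by one (this holds down to a finish of 15).
Need 17 − 15 = 2 days off Scouting → Scouting becomes 9 days, finish becomes 15.

2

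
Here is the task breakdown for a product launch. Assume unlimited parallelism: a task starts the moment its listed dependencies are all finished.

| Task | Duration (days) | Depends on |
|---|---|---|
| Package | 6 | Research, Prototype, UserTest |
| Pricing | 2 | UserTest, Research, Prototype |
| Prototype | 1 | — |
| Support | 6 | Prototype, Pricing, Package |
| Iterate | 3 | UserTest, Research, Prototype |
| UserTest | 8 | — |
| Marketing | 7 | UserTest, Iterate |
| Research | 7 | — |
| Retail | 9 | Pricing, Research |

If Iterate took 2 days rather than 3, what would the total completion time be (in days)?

20

Baseline: UserTest→Package→Support = 8+6+6 = 20 → 20 days.
The longest path through Iterate is only 18 days, so Iterate has float 2.
That remains the longest chain; total 20 days.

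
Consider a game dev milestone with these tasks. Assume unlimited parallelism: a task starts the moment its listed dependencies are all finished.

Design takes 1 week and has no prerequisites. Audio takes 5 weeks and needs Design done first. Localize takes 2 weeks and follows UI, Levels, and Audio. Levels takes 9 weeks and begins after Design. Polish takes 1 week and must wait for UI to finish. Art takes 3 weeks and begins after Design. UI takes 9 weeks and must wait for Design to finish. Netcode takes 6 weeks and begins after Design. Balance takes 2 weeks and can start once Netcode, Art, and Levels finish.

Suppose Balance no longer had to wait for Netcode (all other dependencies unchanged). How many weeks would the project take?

Before: longest chain Design→Levels→Balance = 1+9+2 = 12, finish 12.
Dropping Netcode→Balance doesn't change Balance's earliest start (10); another predecessor still binds.
New critical path: Design→Levels→Balance = 1+9+2 = 12 ⇒ 12 weeks.

12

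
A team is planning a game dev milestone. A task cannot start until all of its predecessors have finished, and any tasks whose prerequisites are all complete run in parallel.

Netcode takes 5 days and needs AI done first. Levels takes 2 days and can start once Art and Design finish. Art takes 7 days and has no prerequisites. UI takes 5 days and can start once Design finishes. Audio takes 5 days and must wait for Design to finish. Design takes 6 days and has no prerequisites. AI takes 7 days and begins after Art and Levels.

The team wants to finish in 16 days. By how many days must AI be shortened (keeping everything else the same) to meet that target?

Current finish: 21 days; target: 16.
AI is on every critical path, so each day cut from AI cuts the finish by one (this holds down to a finish of 15).
Need 21 − 16 = 5 days off AI → AI becomes 2 days, finish becomes 16.

5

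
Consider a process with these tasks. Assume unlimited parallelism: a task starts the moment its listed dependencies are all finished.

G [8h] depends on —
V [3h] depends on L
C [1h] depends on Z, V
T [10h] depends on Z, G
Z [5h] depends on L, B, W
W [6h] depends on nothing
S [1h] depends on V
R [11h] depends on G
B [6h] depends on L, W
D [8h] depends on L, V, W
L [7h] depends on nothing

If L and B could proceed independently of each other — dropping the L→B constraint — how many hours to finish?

27

Before: longest chain L→B→Z→T = 7+6+5+10 = 28, finish 28.
Without L→B, B's earliest start moves from 7 to 6.
New critical path: W→B→Z→T = 6+6+5+10 = 27 ⇒ 27 hours.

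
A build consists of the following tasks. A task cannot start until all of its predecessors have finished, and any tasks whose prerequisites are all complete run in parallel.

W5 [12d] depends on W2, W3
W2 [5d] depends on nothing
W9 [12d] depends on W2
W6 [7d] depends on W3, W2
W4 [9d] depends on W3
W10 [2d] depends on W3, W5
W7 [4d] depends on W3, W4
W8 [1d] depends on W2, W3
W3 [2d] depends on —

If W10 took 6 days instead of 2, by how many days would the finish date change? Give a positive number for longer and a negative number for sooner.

4

Critical path before the change: W2→W5→W10 = 5+12+2 = 19 giving 19 days.
W10 lies on that path, so at 6 days the path becomes 23 days.
The critical path is still W2→W5→W10; finish is now 23 days.
Change in finish: 23 − 19 = +4 days.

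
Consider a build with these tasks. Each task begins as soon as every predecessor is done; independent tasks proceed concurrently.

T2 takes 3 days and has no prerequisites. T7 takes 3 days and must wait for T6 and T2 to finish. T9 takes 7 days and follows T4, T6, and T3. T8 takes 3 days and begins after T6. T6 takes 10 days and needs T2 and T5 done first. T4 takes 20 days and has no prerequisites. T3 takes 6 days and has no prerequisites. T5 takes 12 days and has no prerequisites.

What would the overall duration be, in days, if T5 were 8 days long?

Critical path before the change: T5→T6→T9 = 12+10+7 = 29 giving 29 days.
T5 lies on that path, so at 8 days the path becomes 25 days.
Now T4→T9 = 20+7 = 27 is longest, so the finish becomes 27 days.

27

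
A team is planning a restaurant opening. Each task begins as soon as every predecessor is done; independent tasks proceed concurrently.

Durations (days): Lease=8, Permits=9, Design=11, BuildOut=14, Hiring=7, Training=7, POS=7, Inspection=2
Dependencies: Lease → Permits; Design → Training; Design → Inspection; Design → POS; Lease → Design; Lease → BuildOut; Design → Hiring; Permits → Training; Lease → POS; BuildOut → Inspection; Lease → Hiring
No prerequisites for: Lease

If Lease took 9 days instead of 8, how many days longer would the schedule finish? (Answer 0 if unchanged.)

1

Baseline: Lease→Design→Hiring = 8+11+7 = 26 → 26 days.
Lease lies on that path, so at 9 days the path becomes 27 days.
That remains the longest chain; total 27 days.
Change in finish: 27 − 26 = +1 days.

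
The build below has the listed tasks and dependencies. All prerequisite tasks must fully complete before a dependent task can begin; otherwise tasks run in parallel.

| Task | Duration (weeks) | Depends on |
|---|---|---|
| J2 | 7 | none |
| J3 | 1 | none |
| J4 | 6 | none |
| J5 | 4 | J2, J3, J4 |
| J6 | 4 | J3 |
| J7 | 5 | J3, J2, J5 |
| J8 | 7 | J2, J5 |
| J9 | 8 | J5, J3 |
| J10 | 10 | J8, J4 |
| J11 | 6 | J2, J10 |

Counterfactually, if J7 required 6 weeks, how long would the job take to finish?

34

Baseline: J2→J5→J8→J10→J11 = 7+4+7+10+6 = 34 → 34 weeks.
J7 is off the critical path — its longest chain is 16 weeks, giving 18 of slack.
The critical path is still J2→J5→J8→J10→J11; finish is now 34 weeks.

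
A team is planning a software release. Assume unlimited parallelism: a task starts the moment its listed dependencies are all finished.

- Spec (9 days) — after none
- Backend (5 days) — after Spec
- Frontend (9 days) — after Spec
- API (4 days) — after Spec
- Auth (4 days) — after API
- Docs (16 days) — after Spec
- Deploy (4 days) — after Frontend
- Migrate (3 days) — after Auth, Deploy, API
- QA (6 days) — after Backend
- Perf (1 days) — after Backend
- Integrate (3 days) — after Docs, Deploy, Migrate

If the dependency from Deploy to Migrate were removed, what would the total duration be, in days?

With the dependency in place, Spec→Frontend→Deploy→Migrate→Integrate = 9+9+4+3+3 = 28 sets the finish at 28 days.
Without Deploy→Migrate, Migrate's earliest start moves from 22 to 17.
The longest chain is now Spec→Docs→Integrate = 9+16+3 = 28, so the job takes 28 days.

28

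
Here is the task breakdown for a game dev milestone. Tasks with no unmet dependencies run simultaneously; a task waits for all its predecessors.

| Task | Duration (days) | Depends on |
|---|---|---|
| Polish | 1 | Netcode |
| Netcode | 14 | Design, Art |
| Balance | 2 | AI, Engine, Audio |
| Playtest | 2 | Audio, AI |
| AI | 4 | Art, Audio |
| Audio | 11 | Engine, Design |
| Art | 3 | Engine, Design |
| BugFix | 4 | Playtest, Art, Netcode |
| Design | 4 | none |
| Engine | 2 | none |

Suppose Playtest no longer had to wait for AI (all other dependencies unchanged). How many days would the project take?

Before: longest chain Design→Art→Netcode→BugFix = 4+3+14+4 = 25, finish 25.
Without AI→Playtest, Playtest's earliest start moves from 19 to 15.
New critical path: Design→Art→Netcode→BugFix = 4+3+14+4 = 25 ⇒ 25 days.

25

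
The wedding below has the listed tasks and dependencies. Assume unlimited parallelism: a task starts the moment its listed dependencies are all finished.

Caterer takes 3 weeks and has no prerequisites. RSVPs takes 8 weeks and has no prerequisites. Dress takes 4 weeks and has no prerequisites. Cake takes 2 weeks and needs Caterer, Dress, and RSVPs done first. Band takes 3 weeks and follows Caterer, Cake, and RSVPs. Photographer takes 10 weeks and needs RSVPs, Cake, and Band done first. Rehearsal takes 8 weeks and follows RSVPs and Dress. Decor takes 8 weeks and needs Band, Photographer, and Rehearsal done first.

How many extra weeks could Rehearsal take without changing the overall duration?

RSVPs→Cake→Band→Photographer→Decor = 8+2+3+10+8 = 31 sets the makespan at 31 weeks.
The longest chain containing Rehearsal totals 24 weeks.
Slack of Rehearsal = 15 − 8 = 7 weeks.

7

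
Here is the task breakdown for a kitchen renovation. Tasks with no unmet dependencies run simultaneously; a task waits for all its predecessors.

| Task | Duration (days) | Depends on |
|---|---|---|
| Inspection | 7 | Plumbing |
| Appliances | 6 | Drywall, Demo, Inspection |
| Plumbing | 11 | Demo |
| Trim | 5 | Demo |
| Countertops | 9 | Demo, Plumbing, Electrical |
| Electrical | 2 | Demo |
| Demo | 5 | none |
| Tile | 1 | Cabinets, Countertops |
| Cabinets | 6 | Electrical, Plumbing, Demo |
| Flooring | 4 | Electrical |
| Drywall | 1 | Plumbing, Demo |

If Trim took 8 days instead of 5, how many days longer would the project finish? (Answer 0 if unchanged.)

0

Critical path before the change: Demo→Plumbing→Inspection→Appliances = 5+11+7+6 = 29 giving 29 days.
The longest path through Trim is only 10 days, so Trim has float 19.
That remains the longest chain; total 29 days.
Change in finish: 29 − 29 = +0 days.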